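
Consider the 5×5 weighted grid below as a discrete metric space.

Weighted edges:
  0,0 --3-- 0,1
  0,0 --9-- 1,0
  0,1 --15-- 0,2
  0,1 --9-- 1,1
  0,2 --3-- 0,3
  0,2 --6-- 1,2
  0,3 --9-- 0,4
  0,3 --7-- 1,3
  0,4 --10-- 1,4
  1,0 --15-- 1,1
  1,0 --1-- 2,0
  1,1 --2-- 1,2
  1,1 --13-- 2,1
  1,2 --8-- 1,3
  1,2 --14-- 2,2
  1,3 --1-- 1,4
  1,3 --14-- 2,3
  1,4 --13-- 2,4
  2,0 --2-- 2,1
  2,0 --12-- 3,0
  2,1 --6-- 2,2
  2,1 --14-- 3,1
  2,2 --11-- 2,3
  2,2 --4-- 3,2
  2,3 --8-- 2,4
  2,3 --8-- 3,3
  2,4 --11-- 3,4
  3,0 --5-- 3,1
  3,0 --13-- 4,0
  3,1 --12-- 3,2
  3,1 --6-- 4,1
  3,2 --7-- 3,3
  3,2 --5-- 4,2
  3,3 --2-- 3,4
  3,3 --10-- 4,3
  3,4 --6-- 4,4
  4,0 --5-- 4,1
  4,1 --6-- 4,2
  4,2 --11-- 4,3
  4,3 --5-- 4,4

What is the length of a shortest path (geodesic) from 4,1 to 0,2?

Shortest path: 4,1 → 4,2 → 3,2 → 2,2 → 1,2 → 0,2, total weight = 35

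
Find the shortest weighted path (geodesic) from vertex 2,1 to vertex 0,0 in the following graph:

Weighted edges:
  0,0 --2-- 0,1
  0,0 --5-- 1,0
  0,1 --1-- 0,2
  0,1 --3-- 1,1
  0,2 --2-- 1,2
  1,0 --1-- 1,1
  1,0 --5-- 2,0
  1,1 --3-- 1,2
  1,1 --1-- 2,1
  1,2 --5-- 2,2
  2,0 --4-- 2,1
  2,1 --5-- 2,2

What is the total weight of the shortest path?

Shortest path: 2,1 → 1,1 → 0,1 → 0,0, total weight = 6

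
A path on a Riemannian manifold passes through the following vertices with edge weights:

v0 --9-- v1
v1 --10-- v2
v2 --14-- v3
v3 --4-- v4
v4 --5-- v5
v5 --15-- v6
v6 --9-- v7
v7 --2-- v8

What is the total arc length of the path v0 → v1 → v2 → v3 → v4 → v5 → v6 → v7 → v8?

Arc length = 9 + 10 + 14 + 4 + 5 + 15 + 9 + 2 = 68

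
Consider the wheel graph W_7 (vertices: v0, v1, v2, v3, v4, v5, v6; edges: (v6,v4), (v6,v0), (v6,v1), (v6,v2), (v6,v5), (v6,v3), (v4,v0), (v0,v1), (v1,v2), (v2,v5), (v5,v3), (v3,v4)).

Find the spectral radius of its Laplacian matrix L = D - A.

The wheel W_7 is the join K_1 ∨ C_6 (a hub joined to every vertex of a cycle of length 6). For a join G ∨ H (G on p vertices, H on q vertices) the Laplacian spectrum is 0, p+q, the eigenvalues of L(G) other than one 0 each shifted by +q, and the eigenvalues of L(H) other than one 0 each shifted by +p. With G = K_1 (p = 1, nothing left after dropping its 0) and H = C_6 (q = 6, eigenvalues 2 − 2cos(2πk/6), k = 0, …, 5; drop k = 0), the spectrum of W_7 is 0, 7, and 1 + (2 − 2cos(2πk/6)) = 3 − 2cos(2πk/6) for k = 1, …, 5:
k=1: 3 − 2cos(π/3) = 2.0; k=2: 3 − 2cos(2π/3) = 4.0; k=3: 3 − 2cos(π) = 5.0; k=4: 3 − 2cos(4π/3) = 4.0; k=5: 3 − 2cos(5π/3) = 2.0.
Laplacian eigenvalues: [0.0, 2.0, 2.0, 4.0, 4.0, 5.0, 7.0]. Largest eigenvalue (spectral radius) = 7.0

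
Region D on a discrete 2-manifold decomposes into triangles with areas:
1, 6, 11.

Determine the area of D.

1 + 6 + 11 = 18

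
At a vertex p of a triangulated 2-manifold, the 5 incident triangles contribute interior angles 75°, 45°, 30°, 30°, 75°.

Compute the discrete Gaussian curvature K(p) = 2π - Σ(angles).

Sum of angles = 255°. K = 360° - 255° = 105°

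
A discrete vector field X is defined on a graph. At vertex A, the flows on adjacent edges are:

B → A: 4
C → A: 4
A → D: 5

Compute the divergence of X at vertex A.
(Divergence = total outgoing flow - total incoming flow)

Divergence = sum of outgoing flows = (-4) + (-4) + 5 = -3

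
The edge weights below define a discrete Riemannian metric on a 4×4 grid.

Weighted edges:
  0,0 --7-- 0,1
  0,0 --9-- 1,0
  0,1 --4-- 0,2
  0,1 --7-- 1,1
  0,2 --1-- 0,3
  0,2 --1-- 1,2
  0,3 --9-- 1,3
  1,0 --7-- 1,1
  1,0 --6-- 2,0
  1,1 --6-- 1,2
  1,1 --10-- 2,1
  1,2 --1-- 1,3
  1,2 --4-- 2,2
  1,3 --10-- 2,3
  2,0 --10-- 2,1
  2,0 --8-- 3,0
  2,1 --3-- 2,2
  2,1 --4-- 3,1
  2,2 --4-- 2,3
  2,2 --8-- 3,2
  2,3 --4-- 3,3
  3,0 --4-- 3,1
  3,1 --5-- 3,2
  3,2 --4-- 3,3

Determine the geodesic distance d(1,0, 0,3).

Shortest path: 1,0 → 1,1 → 1,2 → 0,2 → 0,3, total weight = 15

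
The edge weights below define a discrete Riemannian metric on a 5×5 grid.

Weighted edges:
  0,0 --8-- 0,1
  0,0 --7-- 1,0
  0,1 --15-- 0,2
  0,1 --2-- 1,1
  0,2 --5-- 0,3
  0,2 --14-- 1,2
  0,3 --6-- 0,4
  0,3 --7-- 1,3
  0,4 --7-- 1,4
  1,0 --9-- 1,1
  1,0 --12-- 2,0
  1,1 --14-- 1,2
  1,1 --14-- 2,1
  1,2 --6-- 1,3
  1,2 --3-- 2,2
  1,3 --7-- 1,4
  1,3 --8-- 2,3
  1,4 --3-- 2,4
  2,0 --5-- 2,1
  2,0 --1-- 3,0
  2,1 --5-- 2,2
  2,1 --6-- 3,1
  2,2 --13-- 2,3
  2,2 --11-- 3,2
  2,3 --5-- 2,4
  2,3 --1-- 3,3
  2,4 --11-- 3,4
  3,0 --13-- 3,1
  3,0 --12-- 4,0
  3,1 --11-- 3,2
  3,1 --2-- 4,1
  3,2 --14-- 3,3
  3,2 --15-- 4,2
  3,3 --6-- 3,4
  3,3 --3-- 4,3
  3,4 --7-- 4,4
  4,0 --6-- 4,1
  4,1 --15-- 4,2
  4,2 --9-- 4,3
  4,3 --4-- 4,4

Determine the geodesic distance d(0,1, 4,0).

Shortest path: 0,1 → 1,1 → 2,1 → 3,1 → 4,1 → 4,0, total weight = 30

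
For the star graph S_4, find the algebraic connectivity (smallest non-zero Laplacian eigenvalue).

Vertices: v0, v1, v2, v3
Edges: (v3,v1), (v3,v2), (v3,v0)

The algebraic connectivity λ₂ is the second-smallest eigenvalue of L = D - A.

The star S_4 is the complete bipartite graph K_{1,3} (one hub of degree 3, 3 leaves of degree 1). The Laplacian spectrum of K_{p,q} is 0, p (multiplicity q−1), q (multiplicity p−1), p+q. With p = 1, q = 3: 0 once, 1 with multiplicity 2, and 4 once. (Check: trace L = sum of degrees = 6 = 2·1 + 4.)
Laplacian eigenvalues: [0.0, 1.0, 1.0, 4.0]. Algebraic connectivity (smallest non-zero eigenvalue) = 1.0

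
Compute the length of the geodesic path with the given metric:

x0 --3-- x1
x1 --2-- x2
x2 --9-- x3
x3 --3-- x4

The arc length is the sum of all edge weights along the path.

Arc length = 3 + 2 + 9 + 3 = 17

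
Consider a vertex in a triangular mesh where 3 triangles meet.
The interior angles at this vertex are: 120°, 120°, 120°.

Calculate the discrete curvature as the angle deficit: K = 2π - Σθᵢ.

Sum of angles = 360°. K = 360° - 360° = 0°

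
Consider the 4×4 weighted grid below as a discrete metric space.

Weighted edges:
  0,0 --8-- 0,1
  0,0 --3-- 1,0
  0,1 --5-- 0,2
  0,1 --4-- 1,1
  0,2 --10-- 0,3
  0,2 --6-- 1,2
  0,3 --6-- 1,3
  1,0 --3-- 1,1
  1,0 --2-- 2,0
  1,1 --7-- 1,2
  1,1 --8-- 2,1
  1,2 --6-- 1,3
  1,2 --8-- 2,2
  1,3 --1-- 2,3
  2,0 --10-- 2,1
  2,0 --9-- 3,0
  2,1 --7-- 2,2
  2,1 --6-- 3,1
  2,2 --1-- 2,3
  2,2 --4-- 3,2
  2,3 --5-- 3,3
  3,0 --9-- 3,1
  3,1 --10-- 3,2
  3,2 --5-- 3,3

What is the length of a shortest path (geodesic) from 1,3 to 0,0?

Shortest path: 1,3 → 1,2 → 1,1 → 1,0 → 0,0, total weight = 19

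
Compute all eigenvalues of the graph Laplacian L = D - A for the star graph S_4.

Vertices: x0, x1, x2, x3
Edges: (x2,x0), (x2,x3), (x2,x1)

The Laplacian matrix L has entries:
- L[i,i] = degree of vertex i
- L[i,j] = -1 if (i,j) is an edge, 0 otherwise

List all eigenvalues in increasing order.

The star S_4 is the complete bipartite graph K_{1,3} (one hub of degree 3, 3 leaves of degree 1). The Laplacian spectrum of K_{p,q} is 0, p (multiplicity q−1), q (multiplicity p−1), p+q. With p = 1, q = 3: 0 once, 1 with multiplicity 2, and 4 once. (Check: trace L = sum of degrees = 6 = 2·1 + 4.)
Laplacian eigenvalues (increasing order): [0.0, 1.0, 1.0, 4.0]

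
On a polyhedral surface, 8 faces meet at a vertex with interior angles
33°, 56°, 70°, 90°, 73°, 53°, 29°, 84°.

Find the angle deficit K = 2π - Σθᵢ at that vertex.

Sum of angles = 488°. K = 360° - 488° = -128° = -32π/45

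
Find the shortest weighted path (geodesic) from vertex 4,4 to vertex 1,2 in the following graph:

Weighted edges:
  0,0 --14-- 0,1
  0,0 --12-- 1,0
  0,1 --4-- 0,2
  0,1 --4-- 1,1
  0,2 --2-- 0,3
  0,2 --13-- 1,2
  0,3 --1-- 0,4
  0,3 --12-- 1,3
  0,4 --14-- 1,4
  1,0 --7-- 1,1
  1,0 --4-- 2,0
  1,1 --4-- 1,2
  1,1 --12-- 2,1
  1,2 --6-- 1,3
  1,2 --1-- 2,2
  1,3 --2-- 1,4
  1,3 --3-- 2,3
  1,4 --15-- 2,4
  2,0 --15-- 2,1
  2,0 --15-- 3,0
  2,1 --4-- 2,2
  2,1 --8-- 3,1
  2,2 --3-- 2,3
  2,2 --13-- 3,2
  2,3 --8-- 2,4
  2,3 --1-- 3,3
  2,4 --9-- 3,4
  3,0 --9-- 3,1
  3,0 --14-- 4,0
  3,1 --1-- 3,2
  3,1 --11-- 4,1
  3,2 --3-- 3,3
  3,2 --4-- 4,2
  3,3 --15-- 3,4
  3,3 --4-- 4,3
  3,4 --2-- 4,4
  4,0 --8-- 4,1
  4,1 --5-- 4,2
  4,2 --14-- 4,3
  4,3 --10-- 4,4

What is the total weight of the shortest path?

Shortest path: 4,4 → 4,3 → 3,3 → 2,3 → 2,2 → 1,2, total weight = 19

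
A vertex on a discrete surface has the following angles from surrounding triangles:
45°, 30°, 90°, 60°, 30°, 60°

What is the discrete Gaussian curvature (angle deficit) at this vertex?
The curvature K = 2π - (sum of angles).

Sum of angles = 315°. K = 360° - 315° = 45°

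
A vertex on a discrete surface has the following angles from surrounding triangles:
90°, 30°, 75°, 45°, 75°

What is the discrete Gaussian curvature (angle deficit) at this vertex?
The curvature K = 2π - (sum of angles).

Sum of angles = 315°. K = 360° - 315° = 45°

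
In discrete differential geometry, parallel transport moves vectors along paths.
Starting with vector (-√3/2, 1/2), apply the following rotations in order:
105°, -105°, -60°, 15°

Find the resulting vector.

Total rotation: 105° + (-105°) + (-60°) + 15° = -45°. Final vector: (-0.2588, 0.9659)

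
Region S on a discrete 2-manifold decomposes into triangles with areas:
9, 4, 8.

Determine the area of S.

9 + 4 + 8 = 21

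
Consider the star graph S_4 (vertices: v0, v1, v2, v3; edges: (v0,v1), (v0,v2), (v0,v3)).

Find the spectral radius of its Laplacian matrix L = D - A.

The star S_4 is the complete bipartite graph K_{1,3} (one hub of degree 3, 3 leaves of degree 1). The Laplacian spectrum of K_{p,q} is 0, p (multiplicity q−1), q (multiplicity p−1), p+q. With p = 1, q = 3: 0 once, 1 with multiplicity 2, and 4 once. (Check: trace L = sum of degrees = 6 = 2·1 + 4.)
Laplacian eigenvalues: [0.0, 1.0, 1.0, 4.0]. Largest eigenvalue (spectral radius) = 4.0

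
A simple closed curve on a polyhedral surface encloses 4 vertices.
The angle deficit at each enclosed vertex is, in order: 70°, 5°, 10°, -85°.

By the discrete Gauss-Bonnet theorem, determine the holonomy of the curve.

Holonomy = total enclosed curvature = 70° + 5° + 10° + (-85°) = 0°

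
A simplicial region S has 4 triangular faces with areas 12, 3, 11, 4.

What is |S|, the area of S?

12 + 3 + 11 + 4 = 30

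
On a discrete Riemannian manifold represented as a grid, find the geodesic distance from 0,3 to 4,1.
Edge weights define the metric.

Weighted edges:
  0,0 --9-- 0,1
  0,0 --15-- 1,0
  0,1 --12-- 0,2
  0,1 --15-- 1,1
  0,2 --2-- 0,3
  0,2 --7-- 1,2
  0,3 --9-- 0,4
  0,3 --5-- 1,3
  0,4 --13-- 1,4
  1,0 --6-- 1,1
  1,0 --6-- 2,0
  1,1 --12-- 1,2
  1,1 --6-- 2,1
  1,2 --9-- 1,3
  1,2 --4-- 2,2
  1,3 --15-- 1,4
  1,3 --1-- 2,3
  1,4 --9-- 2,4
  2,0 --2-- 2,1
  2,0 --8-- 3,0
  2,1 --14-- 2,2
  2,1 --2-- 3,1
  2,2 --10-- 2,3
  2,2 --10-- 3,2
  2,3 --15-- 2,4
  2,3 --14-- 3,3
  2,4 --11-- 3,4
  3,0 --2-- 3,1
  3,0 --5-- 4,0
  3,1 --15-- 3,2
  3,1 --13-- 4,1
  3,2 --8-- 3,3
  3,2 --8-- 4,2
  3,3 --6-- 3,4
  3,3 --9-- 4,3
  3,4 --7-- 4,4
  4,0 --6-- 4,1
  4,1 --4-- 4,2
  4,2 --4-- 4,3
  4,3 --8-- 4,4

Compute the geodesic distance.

Shortest path: 0,3 → 0,2 → 1,2 → 2,2 → 3,2 → 4,2 → 4,1, total weight = 35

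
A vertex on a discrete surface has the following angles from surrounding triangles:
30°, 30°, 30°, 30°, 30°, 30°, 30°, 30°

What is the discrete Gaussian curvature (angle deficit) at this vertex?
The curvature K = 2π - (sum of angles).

Sum of angles = 240°. K = 360° - 240° = 120° = 2π/3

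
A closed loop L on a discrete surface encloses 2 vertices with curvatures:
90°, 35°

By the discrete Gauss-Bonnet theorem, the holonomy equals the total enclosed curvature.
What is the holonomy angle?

Holonomy = total enclosed curvature = 90° + 35° = 125°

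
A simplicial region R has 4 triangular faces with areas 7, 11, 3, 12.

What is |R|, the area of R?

7 + 11 + 3 + 12 = 33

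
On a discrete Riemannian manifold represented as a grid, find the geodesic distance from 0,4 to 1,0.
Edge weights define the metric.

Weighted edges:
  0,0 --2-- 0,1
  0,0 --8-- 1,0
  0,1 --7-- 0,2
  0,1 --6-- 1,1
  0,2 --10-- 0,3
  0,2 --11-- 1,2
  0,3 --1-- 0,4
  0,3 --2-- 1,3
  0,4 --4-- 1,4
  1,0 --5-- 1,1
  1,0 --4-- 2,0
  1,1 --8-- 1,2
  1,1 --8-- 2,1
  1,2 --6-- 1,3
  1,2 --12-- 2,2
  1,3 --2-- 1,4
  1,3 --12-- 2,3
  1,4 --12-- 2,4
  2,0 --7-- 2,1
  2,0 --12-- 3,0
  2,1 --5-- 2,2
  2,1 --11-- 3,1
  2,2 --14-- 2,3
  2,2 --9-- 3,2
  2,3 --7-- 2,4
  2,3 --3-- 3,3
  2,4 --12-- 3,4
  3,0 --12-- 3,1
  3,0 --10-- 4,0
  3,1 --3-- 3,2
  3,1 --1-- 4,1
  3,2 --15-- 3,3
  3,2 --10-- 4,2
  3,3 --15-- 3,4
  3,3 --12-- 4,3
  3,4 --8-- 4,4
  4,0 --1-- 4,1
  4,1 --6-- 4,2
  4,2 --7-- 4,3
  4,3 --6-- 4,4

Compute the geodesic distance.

Shortest path: 0,4 → 0,3 → 1,3 → 1,2 → 1,1 → 1,0, total weight = 22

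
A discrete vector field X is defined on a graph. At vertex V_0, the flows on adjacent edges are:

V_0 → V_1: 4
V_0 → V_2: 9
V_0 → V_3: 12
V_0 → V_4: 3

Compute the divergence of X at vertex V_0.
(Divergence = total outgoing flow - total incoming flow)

Divergence = sum of outgoing flows = 4 + 9 + 12 + 3 = 28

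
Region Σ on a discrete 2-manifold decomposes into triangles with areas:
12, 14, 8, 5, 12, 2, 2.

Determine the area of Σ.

12 + 14 + 8 + 5 + 12 + 2 + 2 = 55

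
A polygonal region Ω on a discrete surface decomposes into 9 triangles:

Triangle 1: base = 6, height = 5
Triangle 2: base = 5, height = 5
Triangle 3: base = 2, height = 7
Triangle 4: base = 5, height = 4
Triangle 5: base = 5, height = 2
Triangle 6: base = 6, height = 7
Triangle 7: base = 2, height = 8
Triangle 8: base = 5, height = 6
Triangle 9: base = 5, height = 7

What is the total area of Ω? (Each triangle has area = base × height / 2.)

(1/2)×6×5 + (1/2)×5×5 + (1/2)×2×7 + (1/2)×5×4 + (1/2)×5×2 + (1/2)×6×7 + (1/2)×2×8 + (1/2)×5×6 + (1/2)×5×7 = 111.0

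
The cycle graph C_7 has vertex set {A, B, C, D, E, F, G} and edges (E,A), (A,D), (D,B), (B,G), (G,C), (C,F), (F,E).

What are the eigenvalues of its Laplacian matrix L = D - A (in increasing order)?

The cycle graph C_n has Laplacian eigenvalues λ_k = 2 − 2cos(2πk/n), k = 0, 1, …, n−1. Here n = 7:
k=0: 2 − 2cos(0) = 0.0; k=1: 2 − 2cos(2π/7) = 0.753; k=2: 2 − 2cos(4π/7) = 2.445; k=3: 2 − 2cos(6π/7) = 3.8019; k=4: 2 − 2cos(8π/7) = 3.8019; k=5: 2 − 2cos(10π/7) = 2.445; k=6: 2 − 2cos(12π/7) = 0.753.
Laplacian eigenvalues (increasing order): [0.0, 0.753, 0.753, 2.445, 2.445, 3.8019, 3.8019]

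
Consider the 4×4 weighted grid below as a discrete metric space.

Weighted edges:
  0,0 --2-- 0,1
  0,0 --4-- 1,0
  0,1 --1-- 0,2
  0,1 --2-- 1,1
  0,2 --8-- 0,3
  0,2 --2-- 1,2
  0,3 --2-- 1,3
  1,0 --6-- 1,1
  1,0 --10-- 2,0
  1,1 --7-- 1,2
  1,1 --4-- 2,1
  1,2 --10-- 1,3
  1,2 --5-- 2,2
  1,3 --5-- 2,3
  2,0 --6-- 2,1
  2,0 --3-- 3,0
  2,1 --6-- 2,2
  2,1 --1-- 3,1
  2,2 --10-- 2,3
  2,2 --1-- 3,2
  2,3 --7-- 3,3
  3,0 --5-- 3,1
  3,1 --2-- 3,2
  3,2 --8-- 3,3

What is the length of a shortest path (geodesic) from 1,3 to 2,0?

Shortest path: 1,3 → 0,3 → 0,2 → 0,1 → 1,1 → 2,1 → 2,0, total weight = 23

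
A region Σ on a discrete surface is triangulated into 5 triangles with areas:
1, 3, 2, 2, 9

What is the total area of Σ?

1 + 3 + 2 + 2 + 9 = 17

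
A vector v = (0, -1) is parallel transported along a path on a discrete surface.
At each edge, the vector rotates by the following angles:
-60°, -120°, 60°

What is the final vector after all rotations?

Total rotation: (-60°) + (-120°) + 60° = -120°. Final vector: (-0.8660, 0.5000)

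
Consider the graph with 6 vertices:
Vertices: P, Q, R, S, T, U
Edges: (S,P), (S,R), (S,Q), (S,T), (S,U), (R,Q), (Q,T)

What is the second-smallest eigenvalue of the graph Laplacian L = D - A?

Degrees: deg(P) = 1, deg(Q) = 3, deg(R) = 2, deg(S) = 5, deg(T) = 2, deg(U) = 1.
L = D − A with rows/columns ordered (P, Q, R, S, T, U):
  [ 1,  0,  0, -1,  0,  0]
  [ 0,  3, -1, -1, -1,  0]
  [ 0, -1,  2, -1,  0,  0]
  [-1, -1, -1,  5, -1, -1]
  [ 0, -1,  0, -1,  2,  0]
  [ 0,  0,  0, -1,  0,  1]
Characteristic polynomial: det(λI − L) = λ(λ − 1)²(λ − 2)(λ − 4)(λ − 6).
Roots: λ = 0; (λ − 1) = 0 ⇒ λ = 1 (multiplicity 2); (λ − 2) = 0 ⇒ λ = 2; (λ − 4) = 0 ⇒ λ = 4; (λ − 6) = 0 ⇒ λ = 6.
(Check: the roots sum (with multiplicity) to 14, matching trace L = Σdeg = 2·7 = 14.)
Laplacian eigenvalues: [0.0, 1.0, 1.0, 2.0, 4.0, 6.0]. Algebraic connectivity (smallest non-zero eigenvalue) = 1.0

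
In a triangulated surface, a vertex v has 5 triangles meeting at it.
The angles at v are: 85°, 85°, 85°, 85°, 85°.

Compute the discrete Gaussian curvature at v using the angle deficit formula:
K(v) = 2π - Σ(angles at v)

Sum of angles = 425°. K = 360° - 425° = -65° = -13π/36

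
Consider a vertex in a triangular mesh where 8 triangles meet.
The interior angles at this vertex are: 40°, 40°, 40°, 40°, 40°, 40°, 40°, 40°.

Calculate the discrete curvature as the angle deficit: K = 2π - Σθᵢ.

Sum of angles = 320°. K = 360° - 320° = 40° = 2π/9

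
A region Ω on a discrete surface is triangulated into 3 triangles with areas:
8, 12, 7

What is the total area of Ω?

8 + 12 + 7 = 27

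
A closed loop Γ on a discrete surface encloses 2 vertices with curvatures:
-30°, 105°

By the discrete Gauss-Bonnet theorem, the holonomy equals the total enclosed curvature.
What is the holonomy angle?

Holonomy = total enclosed curvature = (-30°) + 105° = 75°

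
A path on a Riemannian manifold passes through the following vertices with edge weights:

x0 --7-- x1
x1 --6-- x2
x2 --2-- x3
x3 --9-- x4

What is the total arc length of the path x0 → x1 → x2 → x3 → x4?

Arc length = 7 + 6 + 2 + 9 = 24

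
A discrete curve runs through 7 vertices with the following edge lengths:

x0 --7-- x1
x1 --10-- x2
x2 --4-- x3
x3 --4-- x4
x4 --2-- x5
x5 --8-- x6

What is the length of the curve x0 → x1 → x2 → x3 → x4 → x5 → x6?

Arc length = 7 + 10 + 4 + 4 + 2 + 8 = 35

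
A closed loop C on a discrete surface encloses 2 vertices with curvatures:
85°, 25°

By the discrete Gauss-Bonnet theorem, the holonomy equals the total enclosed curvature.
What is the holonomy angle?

Holonomy = total enclosed curvature = 85° + 25° = 110°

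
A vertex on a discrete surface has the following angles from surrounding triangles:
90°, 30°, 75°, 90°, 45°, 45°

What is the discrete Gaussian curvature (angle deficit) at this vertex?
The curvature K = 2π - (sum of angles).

Sum of angles = 375°. K = 360° - 375° = -15°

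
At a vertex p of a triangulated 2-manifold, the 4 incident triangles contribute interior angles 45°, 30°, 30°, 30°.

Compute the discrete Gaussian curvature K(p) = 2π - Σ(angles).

Sum of angles = 135°. K = 360° - 135° = 225° = 5π/4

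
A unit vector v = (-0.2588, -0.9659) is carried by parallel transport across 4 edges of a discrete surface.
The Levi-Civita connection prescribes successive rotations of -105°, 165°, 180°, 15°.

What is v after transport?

Total rotation: (-105°) + 165° + 180° + 15° = 255° ≡ -105° (mod 360°). Final vector: (-0.8660, 0.5000)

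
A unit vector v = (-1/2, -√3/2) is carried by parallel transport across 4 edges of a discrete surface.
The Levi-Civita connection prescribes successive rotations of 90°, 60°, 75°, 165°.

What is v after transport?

Total rotation: 90° + 60° + 75° + 165° = 390° ≡ 30° (mod 360°). Final vector: (0, -1)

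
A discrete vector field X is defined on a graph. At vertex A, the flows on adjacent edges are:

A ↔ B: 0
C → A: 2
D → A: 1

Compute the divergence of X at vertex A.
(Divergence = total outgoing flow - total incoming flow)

Divergence = sum of outgoing flows = 0 + (-2) + (-1) = -3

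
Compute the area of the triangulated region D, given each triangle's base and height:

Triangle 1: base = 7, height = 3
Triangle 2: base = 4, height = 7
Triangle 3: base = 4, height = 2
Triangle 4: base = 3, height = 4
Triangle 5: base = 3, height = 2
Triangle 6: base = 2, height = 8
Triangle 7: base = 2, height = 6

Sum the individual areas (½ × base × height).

(1/2)×7×3 + (1/2)×4×7 + (1/2)×4×2 + (1/2)×3×4 + (1/2)×3×2 + (1/2)×2×8 + (1/2)×2×6 = 51.5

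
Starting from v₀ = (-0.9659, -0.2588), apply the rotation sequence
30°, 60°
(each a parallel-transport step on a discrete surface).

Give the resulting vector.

Total rotation: 30° + 60° = 90°. Final vector: (0.2588, -0.9659)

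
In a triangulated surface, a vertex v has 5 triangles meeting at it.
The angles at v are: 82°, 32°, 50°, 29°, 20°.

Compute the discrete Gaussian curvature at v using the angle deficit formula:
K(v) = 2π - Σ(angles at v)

Sum of angles = 213°. K = 360° - 213° = 147° = 49π/60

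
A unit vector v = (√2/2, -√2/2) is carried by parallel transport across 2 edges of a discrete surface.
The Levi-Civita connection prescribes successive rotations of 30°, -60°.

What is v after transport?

Total rotation: 30° + (-60°) = -30°. Final vector: (0.2588, -0.9659)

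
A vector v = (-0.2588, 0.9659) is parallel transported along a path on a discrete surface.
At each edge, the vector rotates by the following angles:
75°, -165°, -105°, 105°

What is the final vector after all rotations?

Total rotation: 75° + (-165°) + (-105°) + 105° = -90°. Final vector: (0.9659, 0.2588)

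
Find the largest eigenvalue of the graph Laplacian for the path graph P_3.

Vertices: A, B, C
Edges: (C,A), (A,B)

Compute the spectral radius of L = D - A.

The path graph P_n has Laplacian eigenvalues λ_k = 2 − 2cos(kπ/n), k = 0, 1, …, n−1. Here n = 3:
k=0: 2 − 2cos(0) = 0.0; k=1: 2 − 2cos(π/3) = 1.0; k=2: 2 − 2cos(2π/3) = 3.0.
Laplacian eigenvalues: [0.0, 1.0, 3.0]. Largest eigenvalue (spectral radius) = 3.0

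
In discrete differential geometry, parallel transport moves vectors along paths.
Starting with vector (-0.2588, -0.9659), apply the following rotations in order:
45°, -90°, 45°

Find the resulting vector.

Total rotation: 45° + (-90°) + 45° = 0°. Final vector: (-0.2588, -0.9659)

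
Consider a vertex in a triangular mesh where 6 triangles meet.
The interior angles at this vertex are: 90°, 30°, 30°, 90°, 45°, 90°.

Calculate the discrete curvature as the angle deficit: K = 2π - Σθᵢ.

Sum of angles = 375°. K = 360° - 375° = -15°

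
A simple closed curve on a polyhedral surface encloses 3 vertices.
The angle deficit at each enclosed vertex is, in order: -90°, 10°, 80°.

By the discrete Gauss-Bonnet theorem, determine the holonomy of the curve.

Holonomy = total enclosed curvature = (-90°) + 10° + 80° = 0°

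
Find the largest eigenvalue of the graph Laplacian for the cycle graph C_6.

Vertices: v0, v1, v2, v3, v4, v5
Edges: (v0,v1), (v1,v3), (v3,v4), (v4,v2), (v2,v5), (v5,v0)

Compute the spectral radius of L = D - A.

The cycle graph C_n has Laplacian eigenvalues λ_k = 2 − 2cos(2πk/n), k = 0, 1, …, n−1. Here n = 6:
k=0: 2 − 2cos(0) = 0.0; k=1: 2 − 2cos(π/3) = 1.0; k=2: 2 − 2cos(2π/3) = 3.0; k=3: 2 − 2cos(π) = 4.0; k=4: 2 − 2cos(4π/3) = 3.0; k=5: 2 − 2cos(5π/3) = 1.0.
Laplacian eigenvalues: [0.0, 1.0, 1.0, 3.0, 3.0, 4.0]. Largest eigenvalue (spectral radius) = 4.0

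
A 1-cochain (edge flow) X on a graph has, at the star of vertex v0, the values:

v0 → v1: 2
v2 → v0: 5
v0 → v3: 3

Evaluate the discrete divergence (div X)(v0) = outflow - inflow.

Divergence = sum of outgoing flows = 2 + (-5) + 3 = 0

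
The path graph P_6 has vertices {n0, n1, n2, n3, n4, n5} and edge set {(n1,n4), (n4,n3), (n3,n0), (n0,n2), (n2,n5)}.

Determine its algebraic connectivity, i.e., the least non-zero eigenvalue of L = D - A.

The path graph P_n has Laplacian eigenvalues λ_k = 2 − 2cos(kπ/n), k = 0, 1, …, n−1. Here n = 6:
k=0: 2 − 2cos(0) = 0.0; k=1: 2 − 2cos(π/6) = 0.2679; k=2: 2 − 2cos(π/3) = 1.0; k=3: 2 − 2cos(π/2) = 2.0; k=4: 2 − 2cos(2π/3) = 3.0; k=5: 2 − 2cos(5π/6) = 3.7321.
Laplacian eigenvalues: [0.0, 0.2679, 1.0, 2.0, 3.0, 3.7321]. Algebraic connectivity (smallest non-zero eigenvalue) = 0.2679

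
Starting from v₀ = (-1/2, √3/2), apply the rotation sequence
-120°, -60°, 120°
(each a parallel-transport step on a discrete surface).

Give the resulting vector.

Total rotation: (-120°) + (-60°) + 120° = -60°. Final vector: (0.5000, 0.8660)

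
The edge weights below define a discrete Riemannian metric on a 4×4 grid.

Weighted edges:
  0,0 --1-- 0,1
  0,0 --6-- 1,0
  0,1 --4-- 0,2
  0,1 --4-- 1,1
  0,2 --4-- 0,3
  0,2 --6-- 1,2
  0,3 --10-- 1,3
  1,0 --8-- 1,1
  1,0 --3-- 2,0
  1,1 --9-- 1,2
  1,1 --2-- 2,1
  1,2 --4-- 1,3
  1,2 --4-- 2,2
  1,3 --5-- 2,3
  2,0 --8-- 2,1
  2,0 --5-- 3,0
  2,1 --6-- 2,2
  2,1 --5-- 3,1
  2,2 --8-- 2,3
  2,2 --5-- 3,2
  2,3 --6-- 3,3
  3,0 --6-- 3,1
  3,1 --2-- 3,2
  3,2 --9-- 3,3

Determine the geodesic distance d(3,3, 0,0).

Shortest path: 3,3 → 3,2 → 3,1 → 2,1 → 1,1 → 0,1 → 0,0, total weight = 23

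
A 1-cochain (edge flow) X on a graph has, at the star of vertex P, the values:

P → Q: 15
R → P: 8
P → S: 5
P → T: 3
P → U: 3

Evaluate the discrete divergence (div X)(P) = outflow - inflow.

Divergence = sum of outgoing flows = 15 + (-8) + 5 + 3 + 3 = 18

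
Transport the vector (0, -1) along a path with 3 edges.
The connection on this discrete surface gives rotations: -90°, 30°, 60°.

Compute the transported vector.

Total rotation: (-90°) + 30° + 60° = 0°. Final vector: (0, -1)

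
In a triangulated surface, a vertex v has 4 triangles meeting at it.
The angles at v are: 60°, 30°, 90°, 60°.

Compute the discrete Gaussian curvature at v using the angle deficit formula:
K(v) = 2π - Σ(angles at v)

Sum of angles = 240°. K = 360° - 240° = 120° = 2π/3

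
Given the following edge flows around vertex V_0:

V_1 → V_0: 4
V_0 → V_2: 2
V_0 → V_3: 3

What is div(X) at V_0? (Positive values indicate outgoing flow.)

Divergence = sum of outgoing flows = (-4) + 2 + 3 = 1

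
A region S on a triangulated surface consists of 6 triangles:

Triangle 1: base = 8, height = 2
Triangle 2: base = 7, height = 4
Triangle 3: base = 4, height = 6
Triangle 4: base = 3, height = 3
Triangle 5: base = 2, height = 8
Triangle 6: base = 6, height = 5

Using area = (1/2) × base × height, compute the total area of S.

(1/2)×8×2 + (1/2)×7×4 + (1/2)×4×6 + (1/2)×3×3 + (1/2)×2×8 + (1/2)×6×5 = 61.5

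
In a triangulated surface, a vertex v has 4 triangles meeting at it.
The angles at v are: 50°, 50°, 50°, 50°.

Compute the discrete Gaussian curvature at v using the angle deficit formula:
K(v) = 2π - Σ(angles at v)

Sum of angles = 200°. K = 360° - 200° = 160° = 8π/9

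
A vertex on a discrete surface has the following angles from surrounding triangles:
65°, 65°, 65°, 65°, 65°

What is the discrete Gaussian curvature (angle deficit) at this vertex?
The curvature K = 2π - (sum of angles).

Sum of angles = 325°. K = 360° - 325° = 35°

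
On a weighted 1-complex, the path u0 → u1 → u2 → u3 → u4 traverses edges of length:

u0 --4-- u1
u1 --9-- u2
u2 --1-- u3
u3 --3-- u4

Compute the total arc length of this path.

Arc length = 4 + 9 + 1 + 3 = 17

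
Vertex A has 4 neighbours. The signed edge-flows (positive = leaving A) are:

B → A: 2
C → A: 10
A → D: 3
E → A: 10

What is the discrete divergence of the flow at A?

Divergence = sum of outgoing flows = (-2) + (-10) + 3 + (-10) = -19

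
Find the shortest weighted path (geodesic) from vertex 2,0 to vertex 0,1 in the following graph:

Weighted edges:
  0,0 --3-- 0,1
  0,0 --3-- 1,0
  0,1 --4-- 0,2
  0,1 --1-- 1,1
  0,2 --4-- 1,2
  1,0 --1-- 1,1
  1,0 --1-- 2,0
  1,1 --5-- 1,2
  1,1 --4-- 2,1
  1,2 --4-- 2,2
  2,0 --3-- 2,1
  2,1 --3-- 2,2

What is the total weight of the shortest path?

Shortest path: 2,0 → 1,0 → 1,1 → 0,1, total weight = 3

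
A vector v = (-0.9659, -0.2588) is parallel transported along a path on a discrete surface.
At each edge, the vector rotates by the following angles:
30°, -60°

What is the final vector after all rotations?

Total rotation: 30° + (-60°) = -30°. Final vector: (-0.9659, 0.2588)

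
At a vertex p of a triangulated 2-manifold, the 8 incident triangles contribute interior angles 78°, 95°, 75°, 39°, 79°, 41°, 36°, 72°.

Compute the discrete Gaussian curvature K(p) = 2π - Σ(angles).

Sum of angles = 515°. K = 360° - 515° = -155° = -31π/36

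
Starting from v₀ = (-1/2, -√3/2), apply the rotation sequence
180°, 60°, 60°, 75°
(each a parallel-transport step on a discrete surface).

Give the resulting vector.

Total rotation: 180° + 60° + 60° + 75° = 375° ≡ 15° (mod 360°). Final vector: (-0.2588, -0.9659)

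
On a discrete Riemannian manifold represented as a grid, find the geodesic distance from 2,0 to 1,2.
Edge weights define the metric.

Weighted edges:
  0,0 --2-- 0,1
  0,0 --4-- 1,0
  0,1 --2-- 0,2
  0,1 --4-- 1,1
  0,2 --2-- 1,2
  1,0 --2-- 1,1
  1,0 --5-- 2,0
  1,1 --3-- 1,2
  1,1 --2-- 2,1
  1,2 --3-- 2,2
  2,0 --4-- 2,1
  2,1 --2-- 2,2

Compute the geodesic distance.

Shortest path: 2,0 → 2,1 → 1,1 → 1,2, total weight = 9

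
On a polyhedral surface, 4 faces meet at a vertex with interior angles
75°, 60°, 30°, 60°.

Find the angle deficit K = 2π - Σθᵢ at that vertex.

Sum of angles = 225°. K = 360° - 225° = 135°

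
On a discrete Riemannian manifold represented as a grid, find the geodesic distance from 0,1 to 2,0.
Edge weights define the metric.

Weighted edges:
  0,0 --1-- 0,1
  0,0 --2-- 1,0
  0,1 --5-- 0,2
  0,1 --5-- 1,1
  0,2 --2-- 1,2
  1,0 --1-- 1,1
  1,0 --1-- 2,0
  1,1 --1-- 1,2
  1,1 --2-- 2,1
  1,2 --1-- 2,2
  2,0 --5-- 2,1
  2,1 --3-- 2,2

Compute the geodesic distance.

Shortest path: 0,1 → 0,0 → 1,0 → 2,0, total weight = 4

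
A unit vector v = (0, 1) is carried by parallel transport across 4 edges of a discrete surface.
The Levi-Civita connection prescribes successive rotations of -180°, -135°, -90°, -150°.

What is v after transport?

Total rotation: (-180°) + (-135°) + (-90°) + (-150°) = -555° ≡ 165° (mod 360°). Final vector: (-0.2588, -0.9659)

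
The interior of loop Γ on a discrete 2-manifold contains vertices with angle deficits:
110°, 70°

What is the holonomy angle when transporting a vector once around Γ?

Holonomy = total enclosed curvature = 110° + 70° = 180°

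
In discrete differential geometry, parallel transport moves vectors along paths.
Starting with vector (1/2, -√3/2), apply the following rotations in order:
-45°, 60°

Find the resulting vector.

Total rotation: (-45°) + 60° = 15°. Final vector: (0.7071, -0.7071)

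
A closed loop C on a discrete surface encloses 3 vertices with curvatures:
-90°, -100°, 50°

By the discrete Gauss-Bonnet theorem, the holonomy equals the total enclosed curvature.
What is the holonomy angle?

Holonomy = total enclosed curvature = (-90°) + (-100°) + 50° = -140°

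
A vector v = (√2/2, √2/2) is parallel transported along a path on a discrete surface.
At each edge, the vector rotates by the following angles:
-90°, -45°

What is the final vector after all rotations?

Total rotation: (-90°) + (-45°) = -135°. Final vector: (0, -1)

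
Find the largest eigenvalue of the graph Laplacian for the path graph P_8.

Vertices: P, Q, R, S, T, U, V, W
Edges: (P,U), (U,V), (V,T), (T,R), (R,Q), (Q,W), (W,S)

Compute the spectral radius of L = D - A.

The path graph P_n has Laplacian eigenvalues λ_k = 2 − 2cos(kπ/n), k = 0, 1, …, n−1. Here n = 8:
k=0: 2 − 2cos(0) = 0.0; k=1: 2 − 2cos(π/8) = 0.1522; k=2: 2 − 2cos(π/4) = 0.5858; k=3: 2 − 2cos(3π/8) = 1.2346; k=4: 2 − 2cos(π/2) = 2.0; k=5: 2 − 2cos(5π/8) = 2.7654; k=6: 2 − 2cos(3π/4) = 3.4142; k=7: 2 − 2cos(7π/8) = 3.8478.
Laplacian eigenvalues: [0.0, 0.1522, 0.5858, 1.2346, 2.0, 2.7654, 3.4142, 3.8478]. Largest eigenvalue (spectral radius) = 3.8478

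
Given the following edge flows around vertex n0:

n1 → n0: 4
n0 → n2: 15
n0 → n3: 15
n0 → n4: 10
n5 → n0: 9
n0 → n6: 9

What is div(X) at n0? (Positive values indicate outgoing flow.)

Divergence = sum of outgoing flows = (-4) + 15 + 15 + 10 + (-9) + 9 = 36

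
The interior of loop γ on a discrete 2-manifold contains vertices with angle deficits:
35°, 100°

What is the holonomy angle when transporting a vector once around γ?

Holonomy = total enclosed curvature = 35° + 100° = 135°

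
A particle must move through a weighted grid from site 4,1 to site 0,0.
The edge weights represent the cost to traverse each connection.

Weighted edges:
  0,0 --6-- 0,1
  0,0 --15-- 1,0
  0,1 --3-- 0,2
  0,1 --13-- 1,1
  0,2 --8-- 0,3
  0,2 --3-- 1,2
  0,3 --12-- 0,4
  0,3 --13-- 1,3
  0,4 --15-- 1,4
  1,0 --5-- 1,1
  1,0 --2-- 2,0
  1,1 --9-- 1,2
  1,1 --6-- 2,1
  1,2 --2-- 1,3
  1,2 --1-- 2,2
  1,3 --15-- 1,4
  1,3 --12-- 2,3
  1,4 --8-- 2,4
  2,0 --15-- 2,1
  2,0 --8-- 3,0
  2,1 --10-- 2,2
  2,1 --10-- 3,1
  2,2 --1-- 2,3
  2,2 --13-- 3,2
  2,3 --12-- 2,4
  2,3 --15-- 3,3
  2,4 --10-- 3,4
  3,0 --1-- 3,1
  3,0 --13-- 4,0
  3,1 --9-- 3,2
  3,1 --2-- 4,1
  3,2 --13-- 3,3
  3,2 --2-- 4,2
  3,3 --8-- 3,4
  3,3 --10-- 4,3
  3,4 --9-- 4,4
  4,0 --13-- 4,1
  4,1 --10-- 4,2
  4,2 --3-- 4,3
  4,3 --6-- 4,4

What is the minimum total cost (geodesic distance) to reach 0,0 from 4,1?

Shortest path: 4,1 → 3,1 → 3,0 → 2,0 → 1,0 → 0,0, total weight = 28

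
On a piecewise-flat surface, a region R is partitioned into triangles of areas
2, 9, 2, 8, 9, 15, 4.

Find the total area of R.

2 + 9 + 2 + 8 + 9 + 15 + 4 = 49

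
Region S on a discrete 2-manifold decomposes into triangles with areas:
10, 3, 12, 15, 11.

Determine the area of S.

10 + 3 + 12 + 15 + 11 = 51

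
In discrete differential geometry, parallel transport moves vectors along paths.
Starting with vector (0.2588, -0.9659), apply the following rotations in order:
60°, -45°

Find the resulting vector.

Total rotation: 60° + (-45°) = 15°. Final vector: (0.5000, -0.8660)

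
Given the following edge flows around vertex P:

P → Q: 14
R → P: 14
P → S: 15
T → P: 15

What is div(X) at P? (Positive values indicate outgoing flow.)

Divergence = sum of outgoing flows = 14 + (-14) + 15 + (-15) = 0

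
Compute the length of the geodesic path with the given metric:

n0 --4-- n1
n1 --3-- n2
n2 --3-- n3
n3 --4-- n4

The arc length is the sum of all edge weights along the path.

Arc length = 4 + 3 + 3 + 4 = 14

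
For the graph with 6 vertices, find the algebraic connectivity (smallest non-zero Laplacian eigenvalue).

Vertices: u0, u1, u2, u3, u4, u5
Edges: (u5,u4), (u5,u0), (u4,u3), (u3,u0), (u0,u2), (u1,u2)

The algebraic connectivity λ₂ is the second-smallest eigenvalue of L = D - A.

Degrees: deg(u0) = 3, deg(u1) = 1, deg(u2) = 2, deg(u3) = 2, deg(u4) = 2, deg(u5) = 2.
L = D − A with rows/columns ordered (u0, u1, u2, u3, u4, u5):
  [ 3,  0, -1, -1,  0, -1]
  [ 0,  1, -1,  0,  0,  0]
  [-1, -1,  2,  0,  0,  0]
  [-1,  0,  0,  2, -1,  0]
  [ 0,  0,  0, -1,  2, -1]
  [-1,  0,  0,  0, -1,  2]
Characteristic polynomial: det(λI − L) = λ(λ² − 5λ + 2)(λ − 2)²(λ − 3).
Roots: λ = 0; (λ² − 5λ + 2) = 0 ⇒ λ = (5 ± √17)/2 ≈ 0.4384, 4.5616; (λ − 2) = 0 ⇒ λ = 2 (multiplicity 2); (λ − 3) = 0 ⇒ λ = 3.
(Check: the roots sum (with multiplicity) to 12, matching trace L = Σdeg = 2·6 = 12.)
Laplacian eigenvalues: [0.0, 0.4384, 2.0, 2.0, 3.0, 4.5616]. Algebraic connectivity (smallest non-zero eigenvalue) = 0.4384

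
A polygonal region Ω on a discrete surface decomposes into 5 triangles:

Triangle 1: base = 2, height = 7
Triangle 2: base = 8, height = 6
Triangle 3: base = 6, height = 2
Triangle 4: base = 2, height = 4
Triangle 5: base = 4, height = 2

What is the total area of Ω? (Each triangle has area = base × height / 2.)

(1/2)×2×7 + (1/2)×8×6 + (1/2)×6×2 + (1/2)×2×4 + (1/2)×4×2 = 45.0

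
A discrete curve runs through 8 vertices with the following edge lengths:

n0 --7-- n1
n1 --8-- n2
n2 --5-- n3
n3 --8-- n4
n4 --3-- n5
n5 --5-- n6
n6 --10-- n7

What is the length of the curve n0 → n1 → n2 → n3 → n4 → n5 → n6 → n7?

Arc length = 7 + 8 + 5 + 8 + 3 + 5 + 10 = 46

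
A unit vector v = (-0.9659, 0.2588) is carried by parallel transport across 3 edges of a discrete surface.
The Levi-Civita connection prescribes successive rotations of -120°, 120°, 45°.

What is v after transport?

Total rotation: (-120°) + 120° + 45° = 45°. Final vector: (-0.8660, -0.5000)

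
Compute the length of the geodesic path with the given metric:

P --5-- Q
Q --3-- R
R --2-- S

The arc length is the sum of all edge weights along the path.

Arc length = 5 + 3 + 2 = 10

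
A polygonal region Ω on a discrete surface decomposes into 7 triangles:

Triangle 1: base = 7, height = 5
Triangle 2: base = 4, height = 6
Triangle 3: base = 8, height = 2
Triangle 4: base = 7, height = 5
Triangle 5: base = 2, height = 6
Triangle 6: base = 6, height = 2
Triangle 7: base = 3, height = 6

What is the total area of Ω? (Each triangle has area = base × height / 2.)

(1/2)×7×5 + (1/2)×4×6 + (1/2)×8×2 + (1/2)×7×5 + (1/2)×2×6 + (1/2)×6×2 + (1/2)×3×6 = 76.0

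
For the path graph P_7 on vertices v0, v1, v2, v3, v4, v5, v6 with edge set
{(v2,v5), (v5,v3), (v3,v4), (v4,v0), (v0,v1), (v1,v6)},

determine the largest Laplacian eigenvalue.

The path graph P_n has Laplacian eigenvalues λ_k = 2 − 2cos(kπ/n), k = 0, 1, …, n−1. Here n = 7:
k=0: 2 − 2cos(0) = 0.0; k=1: 2 − 2cos(π/7) = 0.1981; k=2: 2 − 2cos(2π/7) = 0.753; k=3: 2 − 2cos(3π/7) = 1.555; k=4: 2 − 2cos(4π/7) = 2.445; k=5: 2 − 2cos(5π/7) = 3.247; k=6: 2 − 2cos(6π/7) = 3.8019.
Laplacian eigenvalues: [0.0, 0.1981, 0.753, 1.555, 2.445, 3.247, 3.8019]. Largest eigenvalue (spectral radius) = 3.8019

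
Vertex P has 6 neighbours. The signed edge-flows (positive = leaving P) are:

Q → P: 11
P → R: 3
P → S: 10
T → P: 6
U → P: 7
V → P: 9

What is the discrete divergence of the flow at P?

Divergence = sum of outgoing flows = (-11) + 3 + 10 + (-6) + (-7) + (-9) = -20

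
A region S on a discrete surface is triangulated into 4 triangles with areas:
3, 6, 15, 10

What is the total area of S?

3 + 6 + 15 + 10 = 34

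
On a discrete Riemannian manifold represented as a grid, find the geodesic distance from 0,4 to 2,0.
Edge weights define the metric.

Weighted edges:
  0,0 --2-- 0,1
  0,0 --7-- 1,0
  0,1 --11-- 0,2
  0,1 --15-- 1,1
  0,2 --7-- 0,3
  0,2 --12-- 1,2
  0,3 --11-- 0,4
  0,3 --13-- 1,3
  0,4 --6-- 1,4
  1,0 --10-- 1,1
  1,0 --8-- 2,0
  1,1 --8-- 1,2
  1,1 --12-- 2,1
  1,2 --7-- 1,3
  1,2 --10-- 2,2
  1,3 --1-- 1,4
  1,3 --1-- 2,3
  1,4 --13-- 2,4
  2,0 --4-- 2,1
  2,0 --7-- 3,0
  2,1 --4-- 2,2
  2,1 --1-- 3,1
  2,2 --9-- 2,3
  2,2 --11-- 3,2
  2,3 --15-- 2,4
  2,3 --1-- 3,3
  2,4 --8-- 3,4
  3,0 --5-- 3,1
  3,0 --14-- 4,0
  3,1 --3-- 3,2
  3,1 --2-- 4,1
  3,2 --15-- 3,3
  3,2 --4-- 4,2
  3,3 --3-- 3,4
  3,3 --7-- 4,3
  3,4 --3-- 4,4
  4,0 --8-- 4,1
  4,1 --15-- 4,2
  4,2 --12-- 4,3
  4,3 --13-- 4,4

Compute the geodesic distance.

Shortest path: 0,4 → 1,4 → 1,3 → 2,3 → 2,2 → 2,1 → 2,0, total weight = 25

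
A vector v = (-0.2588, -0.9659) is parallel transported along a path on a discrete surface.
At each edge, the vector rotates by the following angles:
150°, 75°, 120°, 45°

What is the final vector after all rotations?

Total rotation: 150° + 75° + 120° + 45° = 390° ≡ 30° (mod 360°). Final vector: (0.2588, -0.9659)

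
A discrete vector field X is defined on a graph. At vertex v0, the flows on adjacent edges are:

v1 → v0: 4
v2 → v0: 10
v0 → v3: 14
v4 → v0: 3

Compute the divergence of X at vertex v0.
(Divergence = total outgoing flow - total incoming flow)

Divergence = sum of outgoing flows = (-4) + (-10) + 14 + (-3) = -3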